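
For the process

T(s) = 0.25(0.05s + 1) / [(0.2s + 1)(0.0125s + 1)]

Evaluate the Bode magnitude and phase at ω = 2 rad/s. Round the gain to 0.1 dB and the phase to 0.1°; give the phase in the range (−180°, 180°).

-12.6 dB, -17.5°

At ω = 2 rad/s:
zero (1 + j2·0.05) = 1 + j0.1 → |·| ≈ 1.005, ∠ ≈ 5.71°
pole (1 + j2·0.2) = 1 + j0.4 → |·| ≈ 1.077, ∠ ≈ 21.80°
pole (1 + j2·0.0125) = 1 + j0.025 → |·| ≈ 1.0003, ∠ ≈ 1.43°
|T| = 0.25 · 1.005 / (1.077 · 1.0003) ≈ 0.23322
Gain = 20 log₁₀(0.23322) ≈ -12.64 dB
∠T = (5.71°) − (21.80° + 1.43°) = -17.52°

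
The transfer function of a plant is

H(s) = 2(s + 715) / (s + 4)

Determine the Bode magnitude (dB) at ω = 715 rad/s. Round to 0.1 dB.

At s = jω = j715:
zero (s+715): 715 + j715 → |·| = √(715²+715²) = √1022450 ≈ 1011.2, ∠ = arctan(715/715) ≈ 45.00°
pole (s+4): 4 + j715 → |·| = √(4²+715²) = √511241 ≈ 715.01, ∠ = arctan(715/4) ≈ 89.68°
|H| = 2 · 1011.2 / 715.01 ≈ 2.8285
Gain = 20 log₁₀(2.8285) ≈ 9.03 dB

9.0 dB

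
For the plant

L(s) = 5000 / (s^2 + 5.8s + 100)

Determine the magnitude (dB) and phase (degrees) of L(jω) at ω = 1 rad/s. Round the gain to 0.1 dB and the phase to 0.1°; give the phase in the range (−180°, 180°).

34.1 dB, -3.4°

At s = jω = j1:
quadratic: (j1)² + 5.8·j1 + 100 = 99 + j5.8 → |·| ≈ 99.17, ∠ ≈ 3.35°
|L| = 5000 / 99.17 ≈ 50.418
Gain = 20 log₁₀(50.418) ≈ 34.05 dB
∠L = 0.00° − 3.35° = -3.35°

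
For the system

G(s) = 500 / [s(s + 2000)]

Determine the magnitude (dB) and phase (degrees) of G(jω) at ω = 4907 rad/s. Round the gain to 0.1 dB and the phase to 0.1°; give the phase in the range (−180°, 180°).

At s = jω = j4907:
pole (s+2000): 2000 + j4907 → |·| = √(2000²+4907²) = √28078649 ≈ 5298.9, ∠ = arctan(4907/2000) ≈ 67.83°
pole at origin: |s| = 4907, ∠ = 90.00° (in denominator)
|G| = 500 / 2.6002e+07 ≈ 1.9229e-05
Gain = 20 log₁₀(1.9229e-05) ≈ -94.32 dB
∠G = 0.00° − 157.83° = -157.83°

-94.3 dB, -157.8°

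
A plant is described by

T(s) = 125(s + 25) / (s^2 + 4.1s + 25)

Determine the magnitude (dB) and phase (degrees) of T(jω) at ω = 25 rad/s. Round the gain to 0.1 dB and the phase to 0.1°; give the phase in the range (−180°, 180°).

17.2 dB, -125.3°

At s = jω = j25:
zero (s+25): 25 + j25 → |·| = √(25²+25²) = √1250 ≈ 35.355, ∠ = arctan(25/25) ≈ 45.00°
quadratic: (j25)² + 4.1·j25 + 25 = -600 + j102.5 → |·| ≈ 608.69, ∠ ≈ 170.31°
|T| = 125 · 35.355 / 608.69 ≈ 7.2605
Gain = 20 log₁₀(7.2605) ≈ 17.22 dB
∠T = 45.00° − 170.31° = -125.31°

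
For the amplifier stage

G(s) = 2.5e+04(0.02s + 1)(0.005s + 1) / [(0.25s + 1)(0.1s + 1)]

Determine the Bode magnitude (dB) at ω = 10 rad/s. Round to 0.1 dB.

At ω = 10 rad/s:
zero (1 + j10·0.02) = 1 + j0.2 → |·| ≈ 1.0198, ∠ ≈ 11.31°
zero (1 + j10·0.005) = 1 + j0.05 → |·| ≈ 1.0012, ∠ ≈ 2.86°
pole (1 + j10·0.25) = 1 + j2.5 → |·| ≈ 2.6926, ∠ ≈ 68.20°
pole (1 + j10·0.1) = 1 + j1 → |·| ≈ 1.4142, ∠ ≈ 45.00°
|G| = 2.5e+04 · 1.0198 · 1.0012 / (2.6926 · 1.4142) ≈ 6703.4
Gain = 20 log₁₀(6703.4) ≈ 76.53 dB

76.5 dB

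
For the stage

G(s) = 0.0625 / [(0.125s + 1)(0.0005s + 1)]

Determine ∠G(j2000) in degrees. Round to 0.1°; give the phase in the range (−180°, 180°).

-134.8°

At ω = 2000 rad/s:
pole (1 + j2000·0.125) = 1 + j250 → |·| ≈ 250, ∠ ≈ 89.77°
pole (1 + j2000·0.0005) = 1 + j1 → |·| ≈ 1.4142, ∠ ≈ 45.00°
∠G = (0°) − (89.77° + 45.00°) = -134.77°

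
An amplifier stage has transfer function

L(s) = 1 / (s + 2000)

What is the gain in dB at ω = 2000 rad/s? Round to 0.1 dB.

-69.0 dB

Substitute s = j2000:
Numerator: 1 = 1 + j0
Denominator: (j2000) + 2000 = 2000 + j2000
|N| = √(1² + 0²) ≈ 1, ∠N ≈ 0.00°
|D| = √(2000² + 2000²) ≈ 2828.4, ∠D ≈ 45.00°
|L| = 1 / 2828.4 ≈ 0.00035356
Gain = 20 log₁₀(0.00035356) ≈ -69.03 dB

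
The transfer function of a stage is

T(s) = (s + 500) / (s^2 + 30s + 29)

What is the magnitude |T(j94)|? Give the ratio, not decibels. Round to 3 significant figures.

Substitute s = j94:
Numerator: (j94) + 500 = 500 + j94
Denominator: (j94)^2 + 30(j94) + 29 = -8807 + j2820
|N| = √(500² + 94²) ≈ 508.76, ∠N ≈ 10.65°
|D| = √(8807² + 2820²) ≈ 9247.5, ∠D ≈ 162.24°
|T| = 508.76 / 9247.5 ≈ 0.055016

0.0550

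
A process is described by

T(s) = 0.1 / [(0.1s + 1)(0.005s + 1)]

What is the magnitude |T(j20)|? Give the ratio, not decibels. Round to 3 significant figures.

0.0445

At ω = 20 rad/s:
pole (1 + j20·0.1) = 1 + j2 → |·| ≈ 2.2361, ∠ ≈ 63.43°
pole (1 + j20·0.005) = 1 + j0.1 → |·| ≈ 1.005, ∠ ≈ 5.71°
|T| = 0.1 · 1 / (2.2361 · 1.005) ≈ 0.044498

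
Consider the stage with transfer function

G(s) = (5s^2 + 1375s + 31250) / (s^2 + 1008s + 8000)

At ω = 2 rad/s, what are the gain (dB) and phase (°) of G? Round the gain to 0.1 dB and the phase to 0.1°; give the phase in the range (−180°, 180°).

11.6 dB, -9.1°

Substitute s = j2:
Numerator: 5(j2)^2 + 1375(j2) + 31250 = 31230 + j2750
Denominator: (j2)^2 + 1008(j2) + 8000 = 7996 + j2016
|N| = √(31230² + 2750²) ≈ 31351, ∠N ≈ 5.03°
|D| = √(7996² + 2016²) ≈ 8246.2, ∠D ≈ 14.15°
|G| = 31351 / 8246.2 ≈ 3.8019
Gain = 20 log₁₀(3.8019) ≈ 11.60 dB
∠G = 5.03° − 14.15° = -9.12°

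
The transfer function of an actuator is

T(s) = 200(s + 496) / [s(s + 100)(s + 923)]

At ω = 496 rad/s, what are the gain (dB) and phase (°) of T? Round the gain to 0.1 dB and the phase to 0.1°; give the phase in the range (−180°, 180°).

At s = jω = j496:
zero (s+496): 496 + j496 → |·| = √(496²+496²) = √492032 ≈ 701.45, ∠ = arctan(496/496) ≈ 45.00°
pole (s+100): 100 + j496 → |·| = √(100²+496²) = √256016 ≈ 505.98, ∠ = arctan(496/100) ≈ 78.60°
pole (s+923): 923 + j496 → |·| = √(923²+496²) = √1097945 ≈ 1047.8, ∠ = arctan(496/923) ≈ 28.25°
pole at origin: |s| = 496, ∠ = 90.00° (in denominator)
|T| = 200 · 701.45 / 2.6296e+08 ≈ 0.0005335
Gain = 20 log₁₀(0.0005335) ≈ -65.46 dB
∠T = 45.00° − 196.85° = -151.85°

-65.5 dB, -151.9°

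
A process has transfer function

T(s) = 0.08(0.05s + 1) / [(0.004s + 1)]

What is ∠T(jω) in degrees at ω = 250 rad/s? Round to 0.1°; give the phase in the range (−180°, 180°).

At ω = 250 rad/s:
zero (1 + j250·0.05) = 1 + j12.5 → |·| ≈ 12.54, ∠ ≈ 85.43°
pole (1 + j250·0.004) = 1 + j1 → |·| ≈ 1.4142, ∠ ≈ 45.00°
∠T = (85.43°) − (45.00°) = 40.43°

40.4°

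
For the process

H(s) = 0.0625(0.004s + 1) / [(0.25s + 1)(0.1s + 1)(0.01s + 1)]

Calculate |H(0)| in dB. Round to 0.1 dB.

H(0) = 0.0625 · 1 / 1 = 0.0625
20 log₁₀(0.0625) ≈ -24.08 dB

-24.1 dB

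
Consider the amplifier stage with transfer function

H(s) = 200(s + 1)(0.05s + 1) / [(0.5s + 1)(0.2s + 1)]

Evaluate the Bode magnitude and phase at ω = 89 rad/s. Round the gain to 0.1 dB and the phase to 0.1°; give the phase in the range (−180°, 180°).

40.2 dB, -8.8°

At ω = 89 rad/s:
zero (1 + j89·1) = 1 + j89 → |·| ≈ 89.006, ∠ ≈ 89.36°
zero (1 + j89·0.05) = 1 + j4.45 → |·| ≈ 4.561, ∠ ≈ 77.33°
pole (1 + j89·0.5) = 1 + j44.5 → |·| ≈ 44.511, ∠ ≈ 88.71°
pole (1 + j89·0.2) = 1 + j17.8 → |·| ≈ 17.828, ∠ ≈ 86.78°
|H| = 200 · 89.006 · 4.561 / (44.511 · 17.828) ≈ 102.32
Gain = 20 log₁₀(102.32) ≈ 40.20 dB
∠H = (89.36° + 77.33°) − (88.71° + 86.78°) = -8.80°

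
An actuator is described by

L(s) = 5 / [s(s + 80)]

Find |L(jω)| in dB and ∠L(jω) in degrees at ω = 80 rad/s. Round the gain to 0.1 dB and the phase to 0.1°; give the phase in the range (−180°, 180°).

-65.2 dB, -135.0°

At s = jω = j80:
pole (s+80): 80 + j80 → |·| = √(80²+80²) = √12800 ≈ 113.14, ∠ = arctan(80/80) ≈ 45.00°
pole at origin: |s| = 80, ∠ = 90.00° (in denominator)
|L| = 5 / 9051.2 ≈ 0.00055241
Gain = 20 log₁₀(0.00055241) ≈ -65.15 dB
∠L = 0.00° − 135.00° = -135.00°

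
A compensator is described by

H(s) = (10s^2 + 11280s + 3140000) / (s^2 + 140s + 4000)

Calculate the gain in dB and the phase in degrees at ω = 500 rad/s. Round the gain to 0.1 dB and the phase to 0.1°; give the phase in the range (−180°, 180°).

26.9 dB, -80.6°

Substitute s = j500:
Numerator: 10(j500)^2 + 11280(j500) + 3140000 = 640000 + j5640000
Denominator: (j500)^2 + 140(j500) + 4000 = -246000 + j70000
|N| = √(640000² + 5640000²) ≈ 5.6762e+06, ∠N ≈ 83.53°
|D| = √(246000² + 70000²) ≈ 2.5577e+05, ∠D ≈ 164.12°
|H| = 5.6762e+06 / 2.5577e+05 ≈ 22.193
Gain = 20 log₁₀(22.193) ≈ 26.92 dB
∠H = 83.53° − 164.12° = -80.59°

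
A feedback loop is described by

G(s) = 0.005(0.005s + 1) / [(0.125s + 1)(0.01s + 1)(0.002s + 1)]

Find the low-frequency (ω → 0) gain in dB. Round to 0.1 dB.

G(0) = 0.005 · 1 / 1 = 0.005
20 log₁₀(0.005) ≈ -46.02 dB

-46.0 dB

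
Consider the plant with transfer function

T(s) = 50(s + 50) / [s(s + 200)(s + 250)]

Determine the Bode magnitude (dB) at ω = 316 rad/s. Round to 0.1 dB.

At s = jω = j316:
zero (s+50): 50 + j316 → |·| = √(50²+316²) = √102356 ≈ 319.93, ∠ = arctan(316/50) ≈ 81.01°
pole (s+200): 200 + j316 → |·| = √(200²+316²) = √139856 ≈ 373.97, ∠ = arctan(316/200) ≈ 57.67°
pole (s+250): 250 + j316 → |·| = √(250²+316²) = √162356 ≈ 402.93, ∠ = arctan(316/250) ≈ 51.65°
pole at origin: |s| = 316, ∠ = 90.00° (in denominator)
|T| = 50 · 319.93 / 4.7616e+07 ≈ 0.00033595
Gain = 20 log₁₀(0.00033595) ≈ -69.47 dB

-69.5 dB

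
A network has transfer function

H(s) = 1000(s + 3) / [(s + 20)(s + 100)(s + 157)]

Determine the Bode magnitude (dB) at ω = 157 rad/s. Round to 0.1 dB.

-32.4 dB

At s = jω = j157:
zero (s+3): 3 + j157 → |·| = √(3²+157²) = √24658 ≈ 157.03, ∠ = arctan(157/3) ≈ 88.91°
pole (s+20): 20 + j157 → |·| = √(20²+157²) = √25049 ≈ 158.27, ∠ = arctan(157/20) ≈ 82.74°
pole (s+100): 100 + j157 → |·| = √(100²+157²) = √34649 ≈ 186.14, ∠ = arctan(157/100) ≈ 57.51°
pole (s+157): 157 + j157 → |·| = √(157²+157²) = √49298 ≈ 222.03, ∠ = arctan(157/157) ≈ 45.00°
|H| = 1000 · 157.03 / 6.5411e+06 ≈ 0.024007
Gain = 20 log₁₀(0.024007) ≈ -32.39 dB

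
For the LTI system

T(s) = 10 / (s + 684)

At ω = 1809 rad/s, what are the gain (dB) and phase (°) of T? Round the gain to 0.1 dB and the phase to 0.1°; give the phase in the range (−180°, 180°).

Substitute s = j1809:
Numerator: 10 = 10 + j0
Denominator: (j1809) + 684 = 684 + j1809
|N| = √(10² + 0²) ≈ 10, ∠N ≈ 0.00°
|D| = √(684² + 1809²) ≈ 1934, ∠D ≈ 69.29°
|T| = 10 / 1934 ≈ 0.0051706
Gain = 20 log₁₀(0.0051706) ≈ -45.73 dB
∠T = 0.00° − 69.29° = -69.29°

-45.7 dB, -69.3°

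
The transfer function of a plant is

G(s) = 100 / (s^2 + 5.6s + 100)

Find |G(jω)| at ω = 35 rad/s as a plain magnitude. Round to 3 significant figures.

0.0876

At s = jω = j35:
quadratic: (j35)² + 5.6·j35 + 100 = -1125 + j196 → |·| ≈ 1141.9, ∠ ≈ 170.12°
|G| = 100 / 1141.9 ≈ 0.087573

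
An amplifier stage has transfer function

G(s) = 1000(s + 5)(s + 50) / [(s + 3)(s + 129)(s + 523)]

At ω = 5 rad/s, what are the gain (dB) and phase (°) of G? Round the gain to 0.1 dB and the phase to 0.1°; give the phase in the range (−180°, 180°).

-0.9 dB, -11.1°

At s = jω = j5:
zero (s+5): 5 + j5 → |·| = √(5²+5²) = √50 ≈ 7.0711, ∠ = arctan(5/5) ≈ 45.00°
zero (s+50): 50 + j5 → |·| = √(50²+5²) = √2525 ≈ 50.249, ∠ = arctan(5/50) ≈ 5.71°
pole (s+3): 3 + j5 → |·| = √(3²+5²) = √34 ≈ 5.831, ∠ = arctan(5/3) ≈ 59.04°
pole (s+129): 129 + j5 → |·| = √(129²+5²) = √16666 ≈ 129.1, ∠ = arctan(5/129) ≈ 2.22°
pole (s+523): 523 + j5 → |·| = √(523²+5²) = √273554 ≈ 523.02, ∠ = arctan(5/523) ≈ 0.55°
|G| = 1000 · 355.32 / 3.9372e+05 ≈ 0.90247
Gain = 20 log₁₀(0.90247) ≈ -0.89 dB
∠G = 50.71° − 61.81° = -11.10°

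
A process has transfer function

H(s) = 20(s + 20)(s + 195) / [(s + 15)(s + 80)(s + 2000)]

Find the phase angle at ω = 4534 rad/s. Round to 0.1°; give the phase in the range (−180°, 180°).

-67.7°

At s = jω = j4534:
zero (s+20): 20 + j4534 → |·| = √(20²+4534²) = √20557556 ≈ 4534, ∠ = arctan(4534/20) ≈ 89.75°
zero (s+195): 195 + j4534 → |·| = √(195²+4534²) = √20595181 ≈ 4538.2, ∠ = arctan(4534/195) ≈ 87.54°
pole (s+15): 15 + j4534 → |·| = √(15²+4534²) = √20557381 ≈ 4534, ∠ = arctan(4534/15) ≈ 89.81°
pole (s+80): 80 + j4534 → |·| = √(80²+4534²) = √20563556 ≈ 4534.7, ∠ = arctan(4534/80) ≈ 88.99°
pole (s+2000): 2000 + j4534 → |·| = √(2000²+4534²) = √24557156 ≈ 4955.5, ∠ = arctan(4534/2000) ≈ 66.20°
∠H = 177.29° − 245.00° = -67.71°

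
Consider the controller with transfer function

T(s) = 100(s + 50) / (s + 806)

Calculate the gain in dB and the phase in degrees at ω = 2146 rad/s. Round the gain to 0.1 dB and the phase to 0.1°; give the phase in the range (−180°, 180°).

39.4 dB, 19.3°

At s = jω = j2146:
zero (s+50): 50 + j2146 → |·| = √(50²+2146²) = √4607816 ≈ 2146.6, ∠ = arctan(2146/50) ≈ 88.67°
pole (s+806): 806 + j2146 → |·| = √(806²+2146²) = √5254952 ≈ 2292.4, ∠ = arctan(2146/806) ≈ 69.41°
|T| = 100 · 2146.6 / 2292.4 ≈ 93.64
Gain = 20 log₁₀(93.64) ≈ 39.43 dB
∠T = 88.67° − 69.41° = 19.26°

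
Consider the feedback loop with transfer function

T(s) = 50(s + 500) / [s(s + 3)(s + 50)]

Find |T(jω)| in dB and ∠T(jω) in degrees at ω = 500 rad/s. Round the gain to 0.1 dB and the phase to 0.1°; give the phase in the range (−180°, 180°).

At s = jω = j500:
zero (s+500): 500 + j500 → |·| = √(500²+500²) = √500000 ≈ 707.11, ∠ = arctan(500/500) ≈ 45.00°
pole (s+3): 3 + j500 → |·| = √(3²+500²) = √250009 ≈ 500.01, ∠ = arctan(500/3) ≈ 89.66°
pole (s+50): 50 + j500 → |·| = √(50²+500²) = √252500 ≈ 502.49, ∠ = arctan(500/50) ≈ 84.29°
pole at origin: |s| = 500, ∠ = 90.00° (in denominator)
|T| = 50 · 707.11 / 1.2563e+08 ≈ 0.00028143
Gain = 20 log₁₀(0.00028143) ≈ -71.01 dB
∠T = 45.00° − 263.95° = -218.95° ≡ 141.05° (principal value)

-71.0 dB, 141.1°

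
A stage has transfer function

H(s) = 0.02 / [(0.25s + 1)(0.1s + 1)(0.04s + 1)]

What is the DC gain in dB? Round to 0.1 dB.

-34.0 dB

H(0) = 0.02 · 1 / 1 = 0.02
20 log₁₀(0.02) ≈ -33.98 dB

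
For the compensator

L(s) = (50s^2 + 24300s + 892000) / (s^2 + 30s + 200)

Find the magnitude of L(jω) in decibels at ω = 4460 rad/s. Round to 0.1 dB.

Substitute s = j4460:
Numerator: 50(j4460)^2 + 24300(j4460) + 892000 = -993688000 + j108378000
Denominator: (j4460)^2 + 30(j4460) + 200 = -19891400 + j133800
|N| = √(993688000² + 108378000²) ≈ 9.9958e+08, ∠N ≈ 173.78°
|D| = √(19891400² + 133800²) ≈ 1.9892e+07, ∠D ≈ 179.61°
|L| = 9.9958e+08 / 1.9892e+07 ≈ 50.25
Gain = 20 log₁₀(50.25) ≈ 34.02 dB

34.0 dB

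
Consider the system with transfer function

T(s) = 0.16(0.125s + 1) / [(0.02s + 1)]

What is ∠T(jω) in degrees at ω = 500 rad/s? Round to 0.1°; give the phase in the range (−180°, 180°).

4.8°

At ω = 500 rad/s:
zero (1 + j500·0.125) = 1 + j62.5 → |·| ≈ 62.508, ∠ ≈ 89.08°
pole (1 + j500·0.02) = 1 + j10 → |·| ≈ 10.05, ∠ ≈ 84.29°
∠T = (89.08°) − (84.29°) = 4.79°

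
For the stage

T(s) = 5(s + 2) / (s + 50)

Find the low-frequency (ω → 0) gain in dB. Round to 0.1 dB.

T(0) = 5·2 / (50) = 0.2
20 log₁₀(0.2) ≈ -13.98 dB

-14.0 dB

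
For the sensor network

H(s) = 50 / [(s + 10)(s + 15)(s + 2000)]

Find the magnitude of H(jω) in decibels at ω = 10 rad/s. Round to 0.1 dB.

-80.2 dB

At s = jω = j10:
pole (s+10): 10 + j10 → |·| = √(10²+10²) = √200 ≈ 14.142, ∠ = arctan(10/10) ≈ 45.00°
pole (s+15): 15 + j10 → |·| = √(15²+10²) = √325 ≈ 18.028, ∠ = arctan(10/15) ≈ 33.69°
pole (s+2000): 2000 + j10 → |·| = √(2000²+10²) = √4000100 ≈ 2000, ∠ = arctan(10/2000) ≈ 0.29°
|H| = 50 / 5.099e+05 ≈ 9.8058e-05
Gain = 20 log₁₀(9.8058e-05) ≈ -80.17 dB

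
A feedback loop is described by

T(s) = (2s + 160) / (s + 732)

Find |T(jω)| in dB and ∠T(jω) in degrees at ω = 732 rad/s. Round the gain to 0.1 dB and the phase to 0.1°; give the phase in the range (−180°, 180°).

3.1 dB, 38.8°

Substitute s = j732:
Numerator: 2(j732) + 160 = 160 + j1464
Denominator: (j732) + 732 = 732 + j732
|N| = √(160² + 1464²) ≈ 1472.7, ∠N ≈ 83.76°
|D| = √(732² + 732²) ≈ 1035.2, ∠D ≈ 45.00°
|T| = 1472.7 / 1035.2 ≈ 1.4226
Gain = 20 log₁₀(1.4226) ≈ 3.06 dB
∠T = 83.76° − 45.00° = 38.76°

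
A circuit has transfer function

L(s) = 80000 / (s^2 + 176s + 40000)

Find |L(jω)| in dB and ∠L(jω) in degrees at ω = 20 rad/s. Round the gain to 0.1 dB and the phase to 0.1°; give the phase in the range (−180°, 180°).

At s = jω = j20:
quadratic: (j20)² + 176·j20 + 40000 = 39600 + j3520 → |·| ≈ 39756, ∠ ≈ 5.08°
|L| = 80000 / 39756 ≈ 2.0123
Gain = 20 log₁₀(2.0123) ≈ 6.07 dB
∠L = 0.00° − 5.08° = -5.08°

6.1 dB, -5.1°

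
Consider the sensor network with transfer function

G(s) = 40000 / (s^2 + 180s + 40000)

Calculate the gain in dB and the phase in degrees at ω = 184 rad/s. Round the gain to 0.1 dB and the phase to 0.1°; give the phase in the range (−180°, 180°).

1.5 dB, -79.5°

At s = jω = j184:
quadratic: (j184)² + 180·j184 + 40000 = 6144 + j33120 → |·| ≈ 33685, ∠ ≈ 79.49°
|G| = 40000 / 33685 ≈ 1.1875
Gain = 20 log₁₀(1.1875) ≈ 1.49 dB
∠G = 0.00° − 79.49° = -79.49°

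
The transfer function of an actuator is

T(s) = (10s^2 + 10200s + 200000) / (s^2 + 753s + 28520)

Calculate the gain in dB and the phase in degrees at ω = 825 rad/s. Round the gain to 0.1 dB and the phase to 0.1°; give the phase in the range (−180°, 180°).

21.5 dB, -8.3°

Substitute s = j825:
Numerator: 10(j825)^2 + 10200(j825) + 200000 = -6606250 + j8415000
Denominator: (j825)^2 + 753(j825) + 28520 = -652105 + j621225
|N| = √(6606250² + 8415000²) ≈ 1.0698e+07, ∠N ≈ 128.13°
|D| = √(652105² + 621225²) ≈ 9.0065e+05, ∠D ≈ 136.39°
|T| = 1.0698e+07 / 9.0065e+05 ≈ 11.878
Gain = 20 log₁₀(11.878) ≈ 21.49 dB
∠T = 128.13° − 136.39° = -8.26°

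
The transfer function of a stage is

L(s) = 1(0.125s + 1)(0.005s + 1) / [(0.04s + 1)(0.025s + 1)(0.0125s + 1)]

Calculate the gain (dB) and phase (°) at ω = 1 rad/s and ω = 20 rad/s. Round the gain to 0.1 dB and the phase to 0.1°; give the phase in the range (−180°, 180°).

At ω = 1 rad/s:
zero (1 + j1·0.125) = 1 + j0.125 → |·| ≈ 1.0078, ∠ ≈ 7.13°
zero (1 + j1·0.005) = 1 + j0.005 → |·| ≈ 1, ∠ ≈ 0.29°
pole (1 + j1·0.04) = 1 + j0.04 → |·| ≈ 1.0008, ∠ ≈ 2.29°
pole (1 + j1·0.025) = 1 + j0.025 → |·| ≈ 1.0003, ∠ ≈ 1.43°
pole (1 + j1·0.0125) = 1 + j0.0125 → |·| ≈ 1.0001, ∠ ≈ 0.72°
|L| = 1 · 1.0078 · 1 / (1.0008 · 1.0003 · 1.0001) ≈ 1.0066
Gain = 20 log₁₀(1.0066) ≈ 0.06 dB
∠L = (7.13° + 0.29°) − (2.29° + 1.43° + 0.72°) = 2.98°

At ω = 20 rad/s:
zero (1 + j20·0.125) = 1 + j2.5 → |·| ≈ 2.6926, ∠ ≈ 68.20°
zero (1 + j20·0.005) = 1 + j0.1 → |·| ≈ 1.005, ∠ ≈ 5.71°
pole (1 + j20·0.04) = 1 + j0.8 → |·| ≈ 1.2806, ∠ ≈ 38.66°
pole (1 + j20·0.025) = 1 + j0.5 → |·| ≈ 1.118, ∠ ≈ 26.57°
pole (1 + j20·0.0125) = 1 + j0.25 → |·| ≈ 1.0308, ∠ ≈ 14.04°
|L| = 1 · 2.6926 · 1.005 / (1.2806 · 1.118 · 1.0308) ≈ 1.8336
Gain = 20 log₁₀(1.8336) ≈ 5.27 dB
∠L = (68.20° + 5.71°) − (38.66° + 26.57° + 14.04°) = -5.36°

ω = 1: 0.1 dB, 3.0°; ω = 20: 5.3 dB, -5.4°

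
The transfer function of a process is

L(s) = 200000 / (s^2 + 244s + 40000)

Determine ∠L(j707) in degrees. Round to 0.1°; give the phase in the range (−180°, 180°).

At s = jω = j707:
quadratic: (j707)² + 244·j707 + 40000 = -459849 + j172508 → |·| ≈ 4.9114e+05, ∠ ≈ 159.44°
∠L = 0.00° − 159.44° = -159.44°

-159.4°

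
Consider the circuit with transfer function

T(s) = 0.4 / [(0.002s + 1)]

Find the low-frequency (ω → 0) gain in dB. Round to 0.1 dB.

-8.0 dB

T(0) = 0.4 · 1 / 1 = 0.4
20 log₁₀(0.4) ≈ -7.96 dB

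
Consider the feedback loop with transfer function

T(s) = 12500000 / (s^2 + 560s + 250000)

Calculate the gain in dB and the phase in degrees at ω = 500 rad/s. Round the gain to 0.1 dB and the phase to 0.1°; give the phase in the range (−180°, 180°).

33.0 dB, -90.0°

At s = jω = j500:
quadratic: (j500)² + 560·j500 + 250000 = 0 + j280000 → |·| ≈ 2.8e+05, ∠ ≈ 90.00°
|T| = 12500000 / 2.8e+05 ≈ 44.643
Gain = 20 log₁₀(44.643) ≈ 33.00 dB
∠T = 0.00° − 90.00° = -90.00°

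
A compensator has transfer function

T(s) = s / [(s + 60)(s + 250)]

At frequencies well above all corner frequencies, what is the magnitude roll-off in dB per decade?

-20 dB/decade

Each pole contributes −20 dB/decade at high frequency; each zero contributes +20 dB/decade.
Net: 1 zero(s) − 2 pole(s) → -20 dB/decade.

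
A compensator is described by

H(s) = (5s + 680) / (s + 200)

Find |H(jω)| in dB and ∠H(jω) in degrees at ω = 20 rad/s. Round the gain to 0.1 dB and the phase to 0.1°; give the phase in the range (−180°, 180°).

Substitute s = j20:
Numerator: 5(j20) + 680 = 680 + j100
Denominator: (j20) + 200 = 200 + j20
|N| = √(680² + 100²) ≈ 687.31, ∠N ≈ 8.37°
|D| = √(200² + 20²) ≈ 201, ∠D ≈ 5.71°
|H| = 687.31 / 201 ≈ 3.4195
Gain = 20 log₁₀(3.4195) ≈ 10.68 dB
∠H = 8.37° − 5.71° = 2.66°

10.7 dB, 2.7°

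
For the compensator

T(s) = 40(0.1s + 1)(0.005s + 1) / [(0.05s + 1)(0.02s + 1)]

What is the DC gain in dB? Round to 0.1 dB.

T(0) = 40 · 1 / 1 = 40
20 log₁₀(40) ≈ 32.04 dB

32.0 dB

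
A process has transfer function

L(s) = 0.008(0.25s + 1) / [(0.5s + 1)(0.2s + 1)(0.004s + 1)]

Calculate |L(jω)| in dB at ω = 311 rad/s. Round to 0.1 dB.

At ω = 311 rad/s:
zero (1 + j311·0.25) = 1 + j77.75 → |·| ≈ 77.756, ∠ ≈ 89.26°
pole (1 + j311·0.5) = 1 + j155.5 → |·| ≈ 155.5, ∠ ≈ 89.63°
pole (1 + j311·0.2) = 1 + j62.2 → |·| ≈ 62.208, ∠ ≈ 89.08°
pole (1 + j311·0.004) = 1 + j1.244 → |·| ≈ 1.5961, ∠ ≈ 51.21°
|L| = 0.008 · 77.756 / (155.5 · 62.208 · 1.5961) ≈ 4.0289e-05
Gain = 20 log₁₀(4.0289e-05) ≈ -87.90 dB

-87.9 dB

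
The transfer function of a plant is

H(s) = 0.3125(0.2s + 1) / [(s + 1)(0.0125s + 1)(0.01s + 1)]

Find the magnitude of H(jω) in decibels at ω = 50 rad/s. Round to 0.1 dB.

-26.4 dB

At ω = 50 rad/s:
zero (1 + j50·0.2) = 1 + j10 → |·| ≈ 10.05, ∠ ≈ 84.29°
pole (1 + j50·1) = 1 + j50 → |·| ≈ 50.01, ∠ ≈ 88.85°
pole (1 + j50·0.0125) = 1 + j0.625 → |·| ≈ 1.1792, ∠ ≈ 32.01°
pole (1 + j50·0.01) = 1 + j0.5 → |·| ≈ 1.118, ∠ ≈ 26.57°
|H| = 0.3125 · 10.05 / (50.01 · 1.1792 · 1.118) ≈ 0.047635
Gain = 20 log₁₀(0.047635) ≈ -26.44 dB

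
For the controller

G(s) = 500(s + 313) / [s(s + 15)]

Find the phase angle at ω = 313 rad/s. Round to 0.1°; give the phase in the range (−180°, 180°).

At s = jω = j313:
zero (s+313): 313 + j313 → |·| = √(313²+313²) = √195938 ≈ 442.65, ∠ = arctan(313/313) ≈ 45.00°
pole (s+15): 15 + j313 → |·| = √(15²+313²) = √98194 ≈ 313.36, ∠ = arctan(313/15) ≈ 87.26°
pole at origin: |s| = 313, ∠ = 90.00° (in denominator)
∠G = 45.00° − 177.26° = -132.26°

-132.3°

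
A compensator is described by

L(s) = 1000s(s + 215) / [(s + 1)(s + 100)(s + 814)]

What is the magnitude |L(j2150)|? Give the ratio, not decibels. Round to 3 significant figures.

At s = jω = j2150:
zero (s+215): 215 + j2150 → |·| = √(215²+2150²) = √4668725 ≈ 2160.7, ∠ = arctan(2150/215) ≈ 84.29°
zero at origin: s = j2150 → |·| = 2150, ∠ = 90.00°
pole (s+1): 1 + j2150 → |·| = √(1²+2150²) = √4622501 ≈ 2150, ∠ = arctan(2150/1) ≈ 89.97°
pole (s+100): 100 + j2150 → |·| = √(100²+2150²) = √4632500 ≈ 2152.3, ∠ = arctan(2150/100) ≈ 87.34°
pole (s+814): 814 + j2150 → |·| = √(814²+2150²) = √5285096 ≈ 2298.9, ∠ = arctan(2150/814) ≈ 69.26°
|L| = 1000 · 4.6455e+06 / 1.0638e+10 ≈ 0.43669

0.437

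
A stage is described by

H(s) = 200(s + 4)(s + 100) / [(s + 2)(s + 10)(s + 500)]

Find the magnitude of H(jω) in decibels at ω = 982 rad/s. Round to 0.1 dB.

-14.8 dB

At s = jω = j982:
zero (s+4): 4 + j982 → |·| = √(4²+982²) = √964340 ≈ 982.01, ∠ = arctan(982/4) ≈ 89.77°
zero (s+100): 100 + j982 → |·| = √(100²+982²) = √974324 ≈ 987.08, ∠ = arctan(982/100) ≈ 84.19°
pole (s+2): 2 + j982 → |·| = √(2²+982²) = √964328 ≈ 982, ∠ = arctan(982/2) ≈ 89.88°
pole (s+10): 10 + j982 → |·| = √(10²+982²) = √964424 ≈ 982.05, ∠ = arctan(982/10) ≈ 89.42°
pole (s+500): 500 + j982 → |·| = √(500²+982²) = √1214324 ≈ 1102, ∠ = arctan(982/500) ≈ 63.02°
|H| = 200 · 9.6932e+05 / 1.0627e+09 ≈ 0.18243
Gain = 20 log₁₀(0.18243) ≈ -14.78 dB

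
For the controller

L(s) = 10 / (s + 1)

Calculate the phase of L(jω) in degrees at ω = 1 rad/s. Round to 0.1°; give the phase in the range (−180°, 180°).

-45.0°

Substitute s = j1:
Numerator: 10 = 10 + j0
Denominator: (j1) + 1 = 1 + j1
|N| = √(10² + 0²) ≈ 10, ∠N ≈ 0.00°
|D| = √(1² + 1²) ≈ 1.4142, ∠D ≈ 45.00°
∠L = 0.00° − 45.00° = -45.00°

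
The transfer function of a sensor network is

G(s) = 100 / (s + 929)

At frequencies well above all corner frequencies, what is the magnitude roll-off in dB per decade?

-20 dB/decade

Each pole contributes −20 dB/decade at high frequency; each zero contributes +20 dB/decade.
Net: 0 zero(s) − 1 pole(s) → -20 dB/decade.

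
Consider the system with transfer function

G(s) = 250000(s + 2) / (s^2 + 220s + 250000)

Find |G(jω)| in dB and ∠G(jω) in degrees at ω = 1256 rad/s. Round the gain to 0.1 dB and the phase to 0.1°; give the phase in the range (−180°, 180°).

47.3 dB, -78.3°

At s = jω = j1256:
zero (s+2): 2 + j1256 → |·| = √(2²+1256²) = √1577540 ≈ 1256, ∠ = arctan(1256/2) ≈ 89.91°
quadratic: (j1256)² + 220·j1256 + 250000 = -1327536 + j276320 → |·| ≈ 1.356e+06, ∠ ≈ 168.24°
|G| = 250000 · 1256 / 1.356e+06 ≈ 231.56
Gain = 20 log₁₀(231.56) ≈ 47.29 dB
∠G = 89.91° − 168.24° = -78.33°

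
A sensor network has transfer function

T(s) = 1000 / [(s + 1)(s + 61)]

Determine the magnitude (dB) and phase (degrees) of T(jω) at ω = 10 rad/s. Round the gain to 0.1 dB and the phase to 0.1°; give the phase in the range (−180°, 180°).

At s = jω = j10:
pole (s+1): 1 + j10 → |·| = √(1²+10²) = √101 ≈ 10.05, ∠ = arctan(10/1) ≈ 84.29°
pole (s+61): 61 + j10 → |·| = √(61²+10²) = √3821 ≈ 61.814, ∠ = arctan(10/61) ≈ 9.31°
|T| = 1000 / 621.23 ≈ 1.6097
Gain = 20 log₁₀(1.6097) ≈ 4.13 dB
∠T = 0.00° − 93.60° = -93.60°

4.1 dB, -93.6°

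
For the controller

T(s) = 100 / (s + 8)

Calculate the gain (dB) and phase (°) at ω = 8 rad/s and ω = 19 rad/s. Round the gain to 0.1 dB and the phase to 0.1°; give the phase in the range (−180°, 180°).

At s = jω = j8:
pole (s+8): 8 + j8 → |·| = √(8²+8²) = √128 ≈ 11.314, ∠ = arctan(8/8) ≈ 45.00°
|T| = 100 / 11.314 ≈ 8.8386
Gain = 20 log₁₀(8.8386) ≈ 18.93 dB
∠T = 0.00° − 45.00° = -45.00°

At s = jω = j19:
pole (s+8): 8 + j19 → |·| = √(8²+19²) = √425 ≈ 20.616, ∠ = arctan(19/8) ≈ 67.17°
|T| = 100 / 20.616 ≈ 4.8506
Gain = 20 log₁₀(4.8506) ≈ 13.72 dB
∠T = 0.00° − 67.17° = -67.17°

ω = 8: 18.9 dB, -45.0°; ω = 19: 13.7 dB, -67.2°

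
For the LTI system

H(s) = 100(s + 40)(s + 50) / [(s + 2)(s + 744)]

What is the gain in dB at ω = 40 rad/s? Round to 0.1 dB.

At s = jω = j40:
zero (s+40): 40 + j40 → |·| = √(40²+40²) = √3200 ≈ 56.569, ∠ = arctan(40/40) ≈ 45.00°
zero (s+50): 50 + j40 → |·| = √(50²+40²) = √4100 ≈ 64.031, ∠ = arctan(40/50) ≈ 38.66°
pole (s+2): 2 + j40 → |·| = √(2²+40²) = √1604 ≈ 40.05, ∠ = arctan(40/2) ≈ 87.14°
pole (s+744): 744 + j40 → |·| = √(744²+40²) = √555136 ≈ 745.07, ∠ = arctan(40/744) ≈ 3.08°
|H| = 100 · 3622.2 / 29840 ≈ 12.139
Gain = 20 log₁₀(12.139) ≈ 21.68 dB

21.7 dB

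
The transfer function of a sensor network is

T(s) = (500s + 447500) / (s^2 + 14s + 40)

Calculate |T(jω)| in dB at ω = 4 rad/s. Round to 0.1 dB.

77.3 dB

Substitute s = j4:
Numerator: 500(j4) + 447500 = 447500 + j2000
Denominator: (j4)^2 + 14(j4) + 40 = 24 + j56
|N| = √(447500² + 2000²) ≈ 4.475e+05, ∠N ≈ 0.26°
|D| = √(24² + 56²) ≈ 60.926, ∠D ≈ 66.80°
|T| = 4.475e+05 / 60.926 ≈ 7345
Gain = 20 log₁₀(7345) ≈ 77.32 dB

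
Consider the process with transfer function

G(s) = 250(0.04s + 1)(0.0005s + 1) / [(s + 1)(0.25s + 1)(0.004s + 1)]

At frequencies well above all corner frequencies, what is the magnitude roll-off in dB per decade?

-20 dB/decade

Each pole contributes −20 dB/decade at high frequency; each zero contributes +20 dB/decade.
Net: 2 zero(s) − 3 pole(s) → -20 dB/decade.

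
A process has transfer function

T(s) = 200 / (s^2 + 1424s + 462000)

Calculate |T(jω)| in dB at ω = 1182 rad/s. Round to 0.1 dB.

Substitute s = j1182:
Numerator: 200 = 200 + j0
Denominator: (j1182)^2 + 1424(j1182) + 462000 = -935124 + j1683168
|N| = √(200² + 0²) ≈ 200, ∠N ≈ 0.00°
|D| = √(935124² + 1683168²) ≈ 1.9255e+06, ∠D ≈ 119.06°
|T| = 200 / 1.9255e+06 ≈ 0.00010387
Gain = 20 log₁₀(0.00010387) ≈ -79.67 dB

-79.7 dB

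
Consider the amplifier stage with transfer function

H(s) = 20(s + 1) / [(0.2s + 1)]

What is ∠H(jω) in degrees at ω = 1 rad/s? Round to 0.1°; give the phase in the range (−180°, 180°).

33.7°

At ω = 1 rad/s:
zero (1 + j1·1) = 1 + j1 → |·| ≈ 1.4142, ∠ ≈ 45.00°
pole (1 + j1·0.2) = 1 + j0.2 → |·| ≈ 1.0198, ∠ ≈ 11.31°
∠H = (45.00°) − (11.31°) = 33.69°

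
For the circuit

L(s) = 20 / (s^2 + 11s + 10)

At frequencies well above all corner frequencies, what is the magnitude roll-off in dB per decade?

Each pole contributes −20 dB/decade at high frequency; each zero contributes +20 dB/decade.
Net: 0 zero(s) − 2 pole(s) → -40 dB/decade.

-40 dB/decade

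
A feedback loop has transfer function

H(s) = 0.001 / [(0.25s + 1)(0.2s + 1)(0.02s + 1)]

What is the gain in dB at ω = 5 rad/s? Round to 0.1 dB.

-67.1 dB

At ω = 5 rad/s:
pole (1 + j5·0.25) = 1 + j1.25 → |·| ≈ 1.6008, ∠ ≈ 51.34°
pole (1 + j5·0.2) = 1 + j1 → |·| ≈ 1.4142, ∠ ≈ 45.00°
pole (1 + j5·0.02) = 1 + j0.1 → |·| ≈ 1.005, ∠ ≈ 5.71°
|H| = 0.001 · 1 / (1.6008 · 1.4142 · 1.005) ≈ 0.00043953
Gain = 20 log₁₀(0.00043953) ≈ -67.14 dB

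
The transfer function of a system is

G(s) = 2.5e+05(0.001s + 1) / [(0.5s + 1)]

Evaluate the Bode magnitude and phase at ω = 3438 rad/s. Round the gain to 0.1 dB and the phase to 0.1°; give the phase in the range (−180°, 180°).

54.3 dB, -16.2°

At ω = 3438 rad/s:
zero (1 + j3438·0.001) = 1 + j3.438 → |·| ≈ 3.5805, ∠ ≈ 73.78°
pole (1 + j3438·0.5) = 1 + j1719 → |·| ≈ 1719, ∠ ≈ 89.97°
|G| = 2.5e+05 · 3.5805 / (1719) ≈ 520.72
Gain = 20 log₁₀(520.72) ≈ 54.33 dB
∠G = (73.78°) − (89.97°) = -16.19°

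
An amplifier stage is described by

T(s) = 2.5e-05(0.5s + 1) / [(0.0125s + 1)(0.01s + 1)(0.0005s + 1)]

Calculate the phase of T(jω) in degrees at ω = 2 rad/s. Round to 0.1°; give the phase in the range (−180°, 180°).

At ω = 2 rad/s:
zero (1 + j2·0.5) = 1 + j1 → |·| ≈ 1.4142, ∠ ≈ 45.00°
pole (1 + j2·0.0125) = 1 + j0.025 → |·| ≈ 1.0003, ∠ ≈ 1.43°
pole (1 + j2·0.01) = 1 + j0.02 → |·| ≈ 1.0002, ∠ ≈ 1.15°
pole (1 + j2·0.0005) = 1 + j0.001 → |·| ≈ 1, ∠ ≈ 0.06°
∠T = (45.00°) − (1.43° + 1.15° + 0.06°) = 42.36°

42.4°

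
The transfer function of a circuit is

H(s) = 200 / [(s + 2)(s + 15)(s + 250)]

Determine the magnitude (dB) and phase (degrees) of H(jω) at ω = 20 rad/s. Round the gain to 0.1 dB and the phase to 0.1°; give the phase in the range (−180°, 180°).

At s = jω = j20:
pole (s+2): 2 + j20 → |·| = √(2²+20²) = √404 ≈ 20.1, ∠ = arctan(20/2) ≈ 84.29°
pole (s+15): 15 + j20 → |·| = √(15²+20²) = √625 ≈ 25, ∠ = arctan(20/15) ≈ 53.13°
pole (s+250): 250 + j20 → |·| = √(250²+20²) = √62900 ≈ 250.8, ∠ = arctan(20/250) ≈ 4.57°
|H| = 200 / 1.2603e+05 ≈ 0.0015869
Gain = 20 log₁₀(0.0015869) ≈ -55.99 dB
∠H = 0.00° − 141.99° = -141.99°

-56.0 dB, -142.0°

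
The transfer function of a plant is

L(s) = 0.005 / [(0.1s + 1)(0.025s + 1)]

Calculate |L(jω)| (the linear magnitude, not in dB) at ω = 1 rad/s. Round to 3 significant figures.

0.00497

At ω = 1 rad/s:
pole (1 + j1·0.1) = 1 + j0.1 → |·| ≈ 1.005, ∠ ≈ 5.71°
pole (1 + j1·0.025) = 1 + j0.025 → |·| ≈ 1.0003, ∠ ≈ 1.43°
|L| = 0.005 · 1 / (1.005 · 1.0003) ≈ 0.0049736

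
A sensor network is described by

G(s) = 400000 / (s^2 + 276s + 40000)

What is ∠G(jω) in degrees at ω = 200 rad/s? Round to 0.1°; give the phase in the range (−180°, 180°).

-90.0°

At s = jω = j200:
quadratic: (j200)² + 276·j200 + 40000 = 0 + j55200 → |·| ≈ 55200, ∠ ≈ 90.00°
∠G = 0.00° − 90.00° = -90.00°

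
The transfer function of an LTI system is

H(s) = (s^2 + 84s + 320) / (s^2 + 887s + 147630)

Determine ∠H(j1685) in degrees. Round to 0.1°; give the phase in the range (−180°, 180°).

26.2°

Substitute s = j1685:
Numerator: (j1685)^2 + 84(j1685) + 320 = -2838905 + j141540
Denominator: (j1685)^2 + 887(j1685) + 147630 = -2691595 + j1494595
|N| = √(2838905² + 141540²) ≈ 2.8424e+06, ∠N ≈ 177.15°
|D| = √(2691595² + 1494595²) ≈ 3.0787e+06, ∠D ≈ 150.96°
∠H = 177.15° − 150.96° = 26.19°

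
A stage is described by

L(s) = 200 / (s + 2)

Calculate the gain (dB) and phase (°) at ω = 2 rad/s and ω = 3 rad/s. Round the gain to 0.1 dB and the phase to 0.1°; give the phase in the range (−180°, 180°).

ω = 2: 37.0 dB, -45.0°; ω = 3: 34.9 dB, -56.3°

Substitute s = j2:
Numerator: 200 = 200 + j0
Denominator: (j2) + 2 = 2 + j2
|N| = √(200² + 0²) ≈ 200, ∠N ≈ 0.00°
|D| = √(2² + 2²) ≈ 2.8284, ∠D ≈ 45.00°
|L| = 200 / 2.8284 ≈ 70.711
Gain = 20 log₁₀(70.711) ≈ 36.99 dB
∠L = 0.00° − 45.00° = -45.00°

Substitute s = j3:
Numerator: 200 = 200 + j0
Denominator: (j3) + 2 = 2 + j3
|N| = √(200² + 0²) ≈ 200, ∠N ≈ 0.00°
|D| = √(2² + 3²) ≈ 3.6056, ∠D ≈ 56.31°
|L| = 200 / 3.6056 ≈ 55.469
Gain = 20 log₁₀(55.469) ≈ 34.88 dB
∠L = 0.00° − 56.31° = -56.31°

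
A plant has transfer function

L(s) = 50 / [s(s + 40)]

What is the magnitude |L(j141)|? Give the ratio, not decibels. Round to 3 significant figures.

0.00242

At s = jω = j141:
pole (s+40): 40 + j141 → |·| = √(40²+141²) = √21481 ≈ 146.56, ∠ = arctan(141/40) ≈ 74.16°
pole at origin: |s| = 141, ∠ = 90.00° (in denominator)
|L| = 50 / 20665 ≈ 0.0024195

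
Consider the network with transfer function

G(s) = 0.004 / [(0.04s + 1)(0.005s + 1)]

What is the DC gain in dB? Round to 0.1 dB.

-48.0 dB

G(0) = 0.004 · 1 / 1 = 0.004
20 log₁₀(0.004) ≈ -47.96 dB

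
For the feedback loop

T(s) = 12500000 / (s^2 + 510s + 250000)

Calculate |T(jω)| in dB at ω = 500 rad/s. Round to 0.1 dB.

At s = jω = j500:
quadratic: (j500)² + 510·j500 + 250000 = 0 + j255000 → |·| ≈ 2.55e+05, ∠ ≈ 90.00°
|T| = 12500000 / 2.55e+05 ≈ 49.02
Gain = 20 log₁₀(49.02) ≈ 33.81 dB

33.8 dB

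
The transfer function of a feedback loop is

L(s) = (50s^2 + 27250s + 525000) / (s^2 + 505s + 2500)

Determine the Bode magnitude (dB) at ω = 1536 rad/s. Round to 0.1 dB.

Substitute s = j1536:
Numerator: 50(j1536)^2 + 27250(j1536) + 525000 = -117439800 + j41856000
Denominator: (j1536)^2 + 505(j1536) + 2500 = -2356796 + j775680
|N| = √(117439800² + 41856000²) ≈ 1.2468e+08, ∠N ≈ 160.38°
|D| = √(2356796² + 775680²) ≈ 2.4812e+06, ∠D ≈ 161.78°
|L| = 1.2468e+08 / 2.4812e+06 ≈ 50.25
Gain = 20 log₁₀(50.25) ≈ 34.02 dB

34.0 dB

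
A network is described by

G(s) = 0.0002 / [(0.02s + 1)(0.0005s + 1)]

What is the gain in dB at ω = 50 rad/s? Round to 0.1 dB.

-77.0 dB

At ω = 50 rad/s:
pole (1 + j50·0.02) = 1 + j1 → |·| ≈ 1.4142, ∠ ≈ 45.00°
pole (1 + j50·0.0005) = 1 + j0.025 → |·| ≈ 1.0003, ∠ ≈ 1.43°
|G| = 0.0002 · 1 / (1.4142 · 1.0003) ≈ 0.00014138
Gain = 20 log₁₀(0.00014138) ≈ -76.99 dB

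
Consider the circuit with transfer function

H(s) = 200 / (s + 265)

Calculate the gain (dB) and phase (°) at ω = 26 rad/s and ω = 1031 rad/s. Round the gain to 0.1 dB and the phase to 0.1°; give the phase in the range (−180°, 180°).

ω = 26: -2.5 dB, -5.6°; ω = 1031: -14.5 dB, -75.6°

Substitute s = j26:
Numerator: 200 = 200 + j0
Denominator: (j26) + 265 = 265 + j26
|N| = √(200² + 0²) ≈ 200, ∠N ≈ 0.00°
|D| = √(265² + 26²) ≈ 266.27, ∠D ≈ 5.60°
|H| = 200 / 266.27 ≈ 0.75112
Gain = 20 log₁₀(0.75112) ≈ -2.49 dB
∠H = 0.00° − 5.60° = -5.60°

Substitute s = j1031:
Numerator: 200 = 200 + j0
Denominator: (j1031) + 265 = 265 + j1031
|N| = √(200² + 0²) ≈ 200, ∠N ≈ 0.00°
|D| = √(265² + 1031²) ≈ 1064.5, ∠D ≈ 75.59°
|H| = 200 / 1064.5 ≈ 0.18788
Gain = 20 log₁₀(0.18788) ≈ -14.52 dB
∠H = 0.00° − 75.59° = -75.59°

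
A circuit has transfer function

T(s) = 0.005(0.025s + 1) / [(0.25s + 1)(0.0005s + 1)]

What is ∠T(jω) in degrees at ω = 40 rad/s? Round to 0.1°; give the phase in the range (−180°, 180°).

-40.4°

At ω = 40 rad/s:
zero (1 + j40·0.025) = 1 + j1 → |·| ≈ 1.4142, ∠ ≈ 45.00°
pole (1 + j40·0.25) = 1 + j10 → |·| ≈ 10.05, ∠ ≈ 84.29°
pole (1 + j40·0.0005) = 1 + j0.02 → |·| ≈ 1.0002, ∠ ≈ 1.15°
∠T = (45.00°) − (84.29° + 1.15°) = -40.44°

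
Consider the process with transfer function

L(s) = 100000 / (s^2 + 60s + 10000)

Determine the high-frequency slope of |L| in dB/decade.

Each pole contributes −20 dB/decade at high frequency; each zero contributes +20 dB/decade.
Net: 0 zero(s) − 2 pole(s) → -40 dB/decade.

-40 dB/decade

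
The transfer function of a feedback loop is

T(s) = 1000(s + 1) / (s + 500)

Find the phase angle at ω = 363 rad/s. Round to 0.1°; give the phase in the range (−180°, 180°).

53.9°

At s = jω = j363:
zero (s+1): 1 + j363 → |·| = √(1²+363²) = √131770 ≈ 363, ∠ = arctan(363/1) ≈ 89.84°
pole (s+500): 500 + j363 → |·| = √(500²+363²) = √381769 ≈ 617.87, ∠ = arctan(363/500) ≈ 35.98°
∠T = 89.84° − 35.98° = 53.86°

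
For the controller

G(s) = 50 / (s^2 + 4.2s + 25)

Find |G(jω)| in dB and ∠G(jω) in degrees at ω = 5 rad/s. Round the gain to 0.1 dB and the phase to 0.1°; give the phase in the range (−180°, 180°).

7.5 dB, -90.0°

At s = jω = j5:
quadratic: (j5)² + 4.2·j5 + 25 = 0 + j21 → |·| ≈ 21, ∠ ≈ 90.00°
|G| = 50 / 21 ≈ 2.381
Gain = 20 log₁₀(2.381) ≈ 7.54 dB
∠G = 0.00° − 90.00° = -90.00°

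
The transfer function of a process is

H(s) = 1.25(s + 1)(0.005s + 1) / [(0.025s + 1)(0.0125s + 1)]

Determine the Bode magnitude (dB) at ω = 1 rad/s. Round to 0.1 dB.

At ω = 1 rad/s:
zero (1 + j1·1) = 1 + j1 → |·| ≈ 1.4142, ∠ ≈ 45.00°
zero (1 + j1·0.005) = 1 + j0.005 → |·| ≈ 1, ∠ ≈ 0.29°
pole (1 + j1·0.025) = 1 + j0.025 → |·| ≈ 1.0003, ∠ ≈ 1.43°
pole (1 + j1·0.0125) = 1 + j0.0125 → |·| ≈ 1.0001, ∠ ≈ 0.72°
|H| = 1.25 · 1.4142 · 1 / (1.0003 · 1.0001) ≈ 1.767
Gain = 20 log₁₀(1.767) ≈ 4.94 dB

4.9 dB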